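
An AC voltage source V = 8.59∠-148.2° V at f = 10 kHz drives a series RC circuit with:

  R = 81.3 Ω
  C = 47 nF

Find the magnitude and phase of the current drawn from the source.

Step 1 — Angular frequency: ω = 2π·f = 2π·1e+04 = 6.283e+04 rad/s.
Step 2 — Component impedances:
  R: Z = R = 81.3 Ω
  C: Z = 1/(jωC) = -j/(ω·C) = 0 - j338.6 Ω
Step 3 — Series combination: Z_total = R + C = 81.3 - j338.6 Ω = 348.3∠-76.5° Ω.
Step 4 — Source phasor: V = 8.59∠-148.2° V = -7.301 - j4.527 V.
Step 5 — Ohm's law: I = V / Z_total = (-7.301 - j4.527) / (81.3 - j338.6) = 0.007745 - j0.02342 A.
Step 6 — Convert to polar: |I| = 0.02467 A, ∠I = -71.7°.

I = 0.02467∠-71.7° A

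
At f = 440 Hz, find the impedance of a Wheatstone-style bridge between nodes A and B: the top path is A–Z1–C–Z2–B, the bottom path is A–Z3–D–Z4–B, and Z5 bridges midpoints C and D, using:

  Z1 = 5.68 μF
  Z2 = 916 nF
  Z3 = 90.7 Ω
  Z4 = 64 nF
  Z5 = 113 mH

Step 1 — Angular frequency: ω = 2π·f = 2π·440 = 2765 rad/s.
Step 2 — Component impedances:
  Z1: Z = 1/(jωC) = -j/(ω·C) = 0 - j63.68 Ω
  Z2: Z = 1/(jωC) = -j/(ω·C) = 0 - j394.9 Ω
  Z3: Z = R = 90.7 Ω
  Z4: Z = 1/(jωC) = -j/(ω·C) = 0 - j5652 Ω
  Z5: Z = jωL = j·2765·0.113 = 0 + j312.4 Ω
Step 3 — Bridge requires nodal analysis (the Z5 bridge couples midpoints C and D, so the two paths cannot be reduced to a simple series/parallel combination). Setting node B to ground and injecting 1 A at node A, the 3-node admittance system at A, C, D solves to V_A = Z_AB = 2.046 - j437.4 Ω = 437.4∠-89.7° Ω.

Z = 2.046 - j437.4 Ω = 437.4∠-89.7° Ω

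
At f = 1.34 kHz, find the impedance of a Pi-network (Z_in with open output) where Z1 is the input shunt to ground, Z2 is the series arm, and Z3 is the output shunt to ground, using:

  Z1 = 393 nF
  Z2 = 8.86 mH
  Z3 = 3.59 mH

Step 1 — Angular frequency: ω = 2π·f = 2π·1340 = 8419 rad/s.
Step 2 — Component impedances:
  Z1: Z = 1/(jωC) = -j/(ω·C) = 0 - j302.2 Ω
  Z2: Z = jωL = j·8419·0.00886 = 0 + j74.6 Ω
  Z3: Z = jωL = j·8419·0.00359 = 0 + j30.23 Ω
Step 3 — With open output, the series arm Z2 and the output shunt Z3 appear in series to ground: Z2 + Z3 = 0 + j104.8 Ω.
Step 4 — Parallel with input shunt Z1: Z_in = Z1 || (Z2 + Z3) = 0 + j160.5 Ω = 160.5∠90.0° Ω.

Z = 0 + j160.5 Ω = 160.5∠90.0° Ω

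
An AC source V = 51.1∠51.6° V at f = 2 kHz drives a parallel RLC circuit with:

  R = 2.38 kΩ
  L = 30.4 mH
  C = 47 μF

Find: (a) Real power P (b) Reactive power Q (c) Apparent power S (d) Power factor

Step 1 — Angular frequency: ω = 2π·f = 2π·2000 = 1.257e+04 rad/s.
Step 2 — Component impedances:
  R: Z = R = 2380 Ω
  L: Z = jωL = j·1.257e+04·0.0304 = 0 + j382 Ω
  C: Z = 1/(jωC) = -j/(ω·C) = 0 - j1.693 Ω
Step 3 — Parallel combination: 1/Z_total = 1/R + 1/L + 1/C; Z_total = 0.001215 - j1.701 Ω = 1.701∠-90.0° Ω.
Step 4 — Source phasor: V = 51.1∠51.6° V = 31.74 + j40.05 V.
Step 5 — Current: I = V / Z = -23.53 + j18.68 A = 30.05∠141.6° A.
Step 6 — Complex power: S = V·I* = 1.097 - j1535 VA.
Step 7 — Real power: P = Re(S) = 1.097 W.
Step 8 — Reactive power: Q = Im(S) = -1535 VAR.
Step 9 — Apparent power: |S| = 1535 VA.
Step 10 — Power factor: PF = P/|S| = 0.0007146 (leading).

(a) P = 1.097 W  (b) Q = -1535 VAR  (c) S = 1535 VA  (d) PF = 0.0007146 (leading)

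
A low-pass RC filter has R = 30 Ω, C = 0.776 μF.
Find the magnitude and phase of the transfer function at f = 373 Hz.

Step 1 — Angular frequency: ω = 2π·373 = 2344 rad/s.
Step 2 — Transfer function: H(jω) = 1/(1 + jωRC).
Step 3 — Denominator: 1 + jωRC = 1 + j·2344·30·7.76e-07 = 1 + j0.05456.
Step 4 — H = 0.997 - j0.0544.
Step 5 — Magnitude: |H| = 0.9985 (-0.0 dB); phase: φ = -3.1°.

|H| = 0.9985 (-0.0 dB), φ = -3.1°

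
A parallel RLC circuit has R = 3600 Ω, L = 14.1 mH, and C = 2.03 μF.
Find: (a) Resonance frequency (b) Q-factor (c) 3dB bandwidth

Step 1 — Resonance: ω₀ = 1/√(LC) = 1/√(0.0141·2.03e-06) = 5911 rad/s.
Step 2 — f₀ = ω₀/(2π) = 940.7 Hz.
Step 3 — Parallel Q: Q = R/(ω₀L) = 3600/(5911·0.0141) = 43.2.
Step 4 — Bandwidth: Δω = ω₀/Q = 136.8 rad/s; BW = Δω/(2π) = 21.78 Hz.

(a) f₀ = 940.7 Hz  (b) Q = 43.2  (c) BW = 21.78 Hz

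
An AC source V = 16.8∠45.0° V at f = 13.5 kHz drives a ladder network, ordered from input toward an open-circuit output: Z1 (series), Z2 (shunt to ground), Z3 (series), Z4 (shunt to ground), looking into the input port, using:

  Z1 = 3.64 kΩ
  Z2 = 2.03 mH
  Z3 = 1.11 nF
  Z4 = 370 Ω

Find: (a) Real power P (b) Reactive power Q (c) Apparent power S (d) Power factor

Step 1 — Angular frequency: ω = 2π·f = 2π·1.35e+04 = 8.482e+04 rad/s.
Step 2 — Component impedances:
  Z1: Z = R = 3640 Ω
  Z2: Z = jωL = j·8.482e+04·0.00203 = 0 + j172.2 Ω
  Z3: Z = 1/(jωC) = -j/(ω·C) = 0 - j1.062e+04 Ω
  Z4: Z = R = 370 Ω
Step 3 — Ladder network (open output): work backward from the far end, alternating series and parallel combinations. Z_in = 3640 + j175 Ω = 3644∠2.8° Ω.
Step 4 — Source phasor: V = 16.8∠45.0° V = 11.88 + j11.88 V.
Step 5 — Current: I = V / Z = 0.003413 + j0.003099 A = 0.00461∠42.2° A.
Step 6 — Complex power: S = V·I* = 0.07736 + j0.00372 VA.
Step 7 — Real power: P = Re(S) = 0.07736 W.
Step 8 — Reactive power: Q = Im(S) = 0.00372 VAR.
Step 9 — Apparent power: |S| = 0.07745 VA.
Step 10 — Power factor: PF = P/|S| = 0.9988 (lagging).

(a) P = 0.07736 W  (b) Q = 0.00372 VAR  (c) S = 0.07745 VA  (d) PF = 0.9988 (lagging)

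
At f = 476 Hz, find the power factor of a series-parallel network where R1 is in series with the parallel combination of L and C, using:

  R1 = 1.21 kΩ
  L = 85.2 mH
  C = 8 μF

Step 1 — Angular frequency: ω = 2π·f = 2π·476 = 2991 rad/s.
Step 2 — Component impedances:
  R1: Z = R = 1210 Ω
  L: Z = jωL = j·2991·0.0852 = 0 + j254.8 Ω
  C: Z = 1/(jωC) = -j/(ω·C) = 0 - j41.79 Ω
Step 3 — Parallel branch: L || C = 1/(1/L + 1/C) = 0 - j50 Ω.
Step 4 — Series with R1: Z_total = R1 + (L || C) = 1210 - j50 Ω = 1211∠-2.4° Ω.
Step 5 — Power factor: PF = cos(φ) = Re(Z)/|Z| = 1210/1211.03 = 0.9991.
Step 6 — Type: Im(Z) = -50 ⇒ leading (phase φ = -2.4°).

PF = 0.9991 (leading, φ = -2.4°)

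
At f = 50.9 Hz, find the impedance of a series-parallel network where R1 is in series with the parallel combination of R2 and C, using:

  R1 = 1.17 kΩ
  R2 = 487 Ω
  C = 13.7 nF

Step 1 — Angular frequency: ω = 2π·f = 2π·50.9 = 319.8 rad/s.
Step 2 — Component impedances:
  R1: Z = R = 1170 Ω
  R2: Z = R = 487 Ω
  C: Z = 1/(jωC) = -j/(ω·C) = 0 - j2.282e+05 Ω
Step 3 — Parallel branch: R2 || C = 1/(1/R2 + 1/C) = 487 - j1.039 Ω.
Step 4 — Series with R1: Z_total = R1 + (R2 || C) = 1657 - j1.039 Ω = 1657∠-0.0° Ω.

Z = 1657 - j1.039 Ω = 1657∠-0.0° Ω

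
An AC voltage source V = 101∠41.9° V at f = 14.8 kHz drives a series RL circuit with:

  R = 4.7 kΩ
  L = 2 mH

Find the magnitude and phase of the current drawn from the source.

Step 1 — Angular frequency: ω = 2π·f = 2π·1.48e+04 = 9.299e+04 rad/s.
Step 2 — Component impedances:
  R: Z = R = 4700 Ω
  L: Z = jωL = j·9.299e+04·0.002 = 0 + j186 Ω
Step 3 — Series combination: Z_total = R + L = 4700 + j186 Ω = 4704∠2.3° Ω.
Step 4 — Source phasor: V = 101∠41.9° V = 75.18 + j67.45 V.
Step 5 — Ohm's law: I = V / Z_total = (75.18 + j67.45) / (4700 + j186) = 0.01654 + j0.0137 A.
Step 6 — Convert to polar: |I| = 0.02147 A, ∠I = 39.6°.

I = 0.02147∠39.6° A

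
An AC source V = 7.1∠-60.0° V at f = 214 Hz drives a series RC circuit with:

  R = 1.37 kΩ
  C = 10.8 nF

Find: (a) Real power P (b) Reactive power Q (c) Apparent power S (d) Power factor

Step 1 — Angular frequency: ω = 2π·f = 2π·214 = 1345 rad/s.
Step 2 — Component impedances:
  R: Z = R = 1370 Ω
  C: Z = 1/(jωC) = -j/(ω·C) = 0 - j6.886e+04 Ω
Step 3 — Series combination: Z_total = R + C = 1370 - j6.886e+04 Ω = 6.888e+04∠-88.9° Ω.
Step 4 — Source phasor: V = 7.1∠-60.0° V = 3.55 - j6.149 V.
Step 5 — Current: I = V / Z = 9.028e-05 + j4.976e-05 A = 0.0001031∠28.9° A.
Step 6 — Complex power: S = V·I* = 1.456e-05 - j0.0007317 VA.
Step 7 — Real power: P = Re(S) = 1.456e-05 W.
Step 8 — Reactive power: Q = Im(S) = -0.0007317 VAR.
Step 9 — Apparent power: |S| = 0.0007319 VA.
Step 10 — Power factor: PF = P/|S| = 0.01989 (leading).

(a) P = 1.456e-05 W  (b) Q = -0.0007317 VAR  (c) S = 0.0007319 VA  (d) PF = 0.01989 (leading)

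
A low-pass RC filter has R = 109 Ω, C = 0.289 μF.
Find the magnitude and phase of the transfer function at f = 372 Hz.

Step 1 — Angular frequency: ω = 2π·372 = 2337 rad/s.
Step 2 — Transfer function: H(jω) = 1/(1 + jωRC).
Step 3 — Denominator: 1 + jωRC = 1 + j·2337·109·2.89e-07 = 1 + j0.07363.
Step 4 — H = 0.9946 - j0.07323.
Step 5 — Magnitude: |H| = 0.9973 (-0.0 dB); phase: φ = -4.2°.

|H| = 0.9973 (-0.0 dB), φ = -4.2°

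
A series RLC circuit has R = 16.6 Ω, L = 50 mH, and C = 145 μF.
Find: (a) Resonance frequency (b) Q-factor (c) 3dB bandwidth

Step 1 — Resonance condition Im(Z)=0 gives ω₀ = 1/√(LC).
Step 2 — ω₀ = 1/√(0.05·0.000145) = 371.4 rad/s.
Step 3 — f₀ = ω₀/(2π) = 59.11 Hz.
Step 4 — Series Q: Q = ω₀L/R = 371.4·0.05/16.6 = 1.119.
Step 5 — 3dB bandwidth: Δω = ω₀/Q = 332 rad/s; BW = Δω/(2π) = 52.84 Hz.

(a) f₀ = 59.11 Hz  (b) Q = 1.119  (c) BW = 52.84 Hz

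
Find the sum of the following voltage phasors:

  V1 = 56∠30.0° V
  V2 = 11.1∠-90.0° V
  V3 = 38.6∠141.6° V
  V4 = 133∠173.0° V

Step 1 — Convert each phasor to rectangular form:
  V1 = 56·(cos(30.0°) + j·sin(30.0°)) = 48.5 + j28 V
  V2 = 11.1·(cos(-90.0°) + j·sin(-90.0°)) = 0 - j11.1 V
  V3 = 38.6·(cos(141.6°) + j·sin(141.6°)) = -30.25 + j23.98 V
  V4 = 133·(cos(173.0°) + j·sin(173.0°)) = -132 + j16.21 V
Step 2 — Sum components: V_total = -113.8 + j57.08 V.
Step 3 — Convert to polar: |V_total| = 127.3 V, ∠V_total = 153.4°.

V_total = 127.3∠153.4° V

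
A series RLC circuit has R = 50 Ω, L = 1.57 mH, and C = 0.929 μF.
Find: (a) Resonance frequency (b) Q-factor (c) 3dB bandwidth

Step 1 — Resonance: ω₀ = 1/√(LC) = 1/√(0.00157·9.29e-07) = 2.618e+04 rad/s.
Step 2 — f₀ = ω₀/(2π) = 4167 Hz.
Step 3 — Series Q: Q = ω₀L/R = 2.618e+04·0.00157/50 = 0.8222.
Step 4 — Bandwidth: Δω = ω₀/Q = 3.185e+04 rad/s; BW = Δω/(2π) = 5069 Hz.

(a) f₀ = 4167 Hz  (b) Q = 0.8222  (c) BW = 5069 Hz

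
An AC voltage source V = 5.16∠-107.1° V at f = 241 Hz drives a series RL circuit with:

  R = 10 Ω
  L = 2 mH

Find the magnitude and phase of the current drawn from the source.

Step 1 — Angular frequency: ω = 2π·f = 2π·241 = 1514 rad/s.
Step 2 — Component impedances:
  R: Z = R = 10 Ω
  L: Z = jωL = j·1514·0.002 = 0 + j3.028 Ω
Step 3 — Series combination: Z_total = R + L = 10 + j3.028 Ω = 10.45∠16.8° Ω.
Step 4 — Source phasor: V = 5.16∠-107.1° V = -1.517 - j4.932 V.
Step 5 — Ohm's law: I = V / Z_total = (-1.517 - j4.932) / (10 + j3.028) = -0.2758 - j0.4097 A.
Step 6 — Convert to polar: |I| = 0.4938 A, ∠I = -123.9°.

I = 0.4938∠-123.9° A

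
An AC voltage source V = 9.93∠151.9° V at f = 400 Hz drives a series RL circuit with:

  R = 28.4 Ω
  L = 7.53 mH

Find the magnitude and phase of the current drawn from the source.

Step 1 — Angular frequency: ω = 2π·f = 2π·400 = 2513 rad/s.
Step 2 — Component impedances:
  R: Z = R = 28.4 Ω
  L: Z = jωL = j·2513·0.00753 = 0 + j18.92 Ω
Step 3 — Series combination: Z_total = R + L = 28.4 + j18.92 Ω = 34.13∠33.7° Ω.
Step 4 — Source phasor: V = 9.93∠151.9° V = -8.76 + j4.677 V.
Step 5 — Ohm's law: I = V / Z_total = (-8.76 + j4.677) / (28.4 + j18.92) = -0.1376 + j0.2564 A.
Step 6 — Convert to polar: |I| = 0.291 A, ∠I = 118.2°.

I = 0.291∠118.2° A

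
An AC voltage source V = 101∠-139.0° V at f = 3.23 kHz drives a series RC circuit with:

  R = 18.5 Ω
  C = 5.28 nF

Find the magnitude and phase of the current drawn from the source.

Step 1 — Angular frequency: ω = 2π·f = 2π·3230 = 2.029e+04 rad/s.
Step 2 — Component impedances:
  R: Z = R = 18.5 Ω
  C: Z = 1/(jωC) = -j/(ω·C) = 0 - j9332 Ω
Step 3 — Series combination: Z_total = R + C = 18.5 - j9332 Ω = 9332∠-89.9° Ω.
Step 4 — Source phasor: V = 101∠-139.0° V = -76.23 - j66.26 V.
Step 5 — Ohm's law: I = V / Z_total = (-76.23 - j66.26) / (18.5 - j9332) = 0.007084 - j0.008182 A.
Step 6 — Convert to polar: |I| = 0.01082 A, ∠I = -49.1°.

I = 0.01082∠-49.1° A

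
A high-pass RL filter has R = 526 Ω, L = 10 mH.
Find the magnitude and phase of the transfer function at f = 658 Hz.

Step 1 — Angular frequency: ω = 2π·658 = 4134 rad/s.
Step 2 — Transfer function: H(jω) = jωL/(R + jωL).
Step 3 — Numerator jωL = j·41.34; denominator R + jωL = 526 + j41.34.
Step 4 — H = 0.00614 + j0.07812.
Step 5 — Magnitude: |H| = 0.07836 (-22.1 dB); phase: φ = 85.5°.

|H| = 0.07836 (-22.1 dB), φ = 85.5°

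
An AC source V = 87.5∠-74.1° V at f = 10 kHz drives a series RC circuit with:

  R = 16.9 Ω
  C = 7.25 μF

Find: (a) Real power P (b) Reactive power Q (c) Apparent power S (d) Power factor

Step 1 — Angular frequency: ω = 2π·f = 2π·1e+04 = 6.283e+04 rad/s.
Step 2 — Component impedances:
  R: Z = R = 16.9 Ω
  C: Z = 1/(jωC) = -j/(ω·C) = 0 - j2.195 Ω
Step 3 — Series combination: Z_total = R + C = 16.9 - j2.195 Ω = 17.04∠-7.4° Ω.
Step 4 — Source phasor: V = 87.5∠-74.1° V = 23.97 - j84.15 V.
Step 5 — Current: I = V / Z = 2.031 - j4.716 A = 5.134∠-66.7° A.
Step 6 — Complex power: S = V·I* = 445.5 - j57.87 VA.
Step 7 — Real power: P = Re(S) = 445.5 W.
Step 8 — Reactive power: Q = Im(S) = -57.87 VAR.
Step 9 — Apparent power: |S| = 449.3 VA.
Step 10 — Power factor: PF = P/|S| = 0.9917 (leading).

(a) P = 445.5 W  (b) Q = -57.87 VAR  (c) S = 449.3 VA  (d) PF = 0.9917 (leading)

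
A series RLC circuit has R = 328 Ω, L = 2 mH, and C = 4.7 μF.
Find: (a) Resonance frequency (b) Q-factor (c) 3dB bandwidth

Step 1 — Resonance: ω₀ = 1/√(LC) = 1/√(0.002·4.7e-06) = 1.031e+04 rad/s.
Step 2 — f₀ = ω₀/(2π) = 1642 Hz.
Step 3 — Series Q: Q = ω₀L/R = 1.031e+04·0.002/328 = 0.06289.
Step 4 — Bandwidth: Δω = ω₀/Q = 1.64e+05 rad/s; BW = Δω/(2π) = 2.61e+04 Hz.

(a) f₀ = 1642 Hz  (b) Q = 0.06289  (c) BW = 2.61e+04 Hz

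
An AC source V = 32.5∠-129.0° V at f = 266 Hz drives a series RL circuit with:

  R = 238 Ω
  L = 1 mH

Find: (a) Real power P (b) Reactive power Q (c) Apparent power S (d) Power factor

Step 1 — Angular frequency: ω = 2π·f = 2π·266 = 1671 rad/s.
Step 2 — Component impedances:
  R: Z = R = 238 Ω
  L: Z = jωL = j·1671·0.001 = 0 + j1.671 Ω
Step 3 — Series combination: Z_total = R + L = 238 + j1.671 Ω = 238∠0.4° Ω.
Step 4 — Source phasor: V = 32.5∠-129.0° V = -20.45 - j25.26 V.
Step 5 — Current: I = V / Z = -0.08668 - j0.1055 A = 0.1366∠-129.4° A.
Step 6 — Complex power: S = V·I* = 4.438 + j0.03116 VA.
Step 7 — Real power: P = Re(S) = 4.438 W.
Step 8 — Reactive power: Q = Im(S) = 0.03116 VAR.
Step 9 — Apparent power: |S| = 4.438 VA.
Step 10 — Power factor: PF = P/|S| = 1 (lagging).

(a) P = 4.438 W  (b) Q = 0.03116 VAR  (c) S = 4.438 VA  (d) PF = 1 (lagging)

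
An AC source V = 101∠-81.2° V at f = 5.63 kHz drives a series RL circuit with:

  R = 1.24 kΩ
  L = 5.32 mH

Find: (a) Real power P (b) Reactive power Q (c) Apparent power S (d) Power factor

Step 1 — Angular frequency: ω = 2π·f = 2π·5630 = 3.537e+04 rad/s.
Step 2 — Component impedances:
  R: Z = R = 1240 Ω
  L: Z = jωL = j·3.537e+04·0.00532 = 0 + j188.2 Ω
Step 3 — Series combination: Z_total = R + L = 1240 + j188.2 Ω = 1254∠8.6° Ω.
Step 4 — Source phasor: V = 101∠-81.2° V = 15.45 - j99.81 V.
Step 5 — Current: I = V / Z = 0.0002393 - j0.08053 A = 0.08053∠-89.8° A.
Step 6 — Complex power: S = V·I* = 8.041 + j1.22 VA.
Step 7 — Real power: P = Re(S) = 8.041 W.
Step 8 — Reactive power: Q = Im(S) = 1.22 VAR.
Step 9 — Apparent power: |S| = 8.133 VA.
Step 10 — Power factor: PF = P/|S| = 0.9887 (lagging).

(a) P = 8.041 W  (b) Q = 1.22 VAR  (c) S = 8.133 VA  (d) PF = 0.9887 (lagging)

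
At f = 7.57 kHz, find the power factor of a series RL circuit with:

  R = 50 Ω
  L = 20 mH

Step 1 — Angular frequency: ω = 2π·f = 2π·7570 = 4.756e+04 rad/s.
Step 2 — Component impedances:
  R: Z = R = 50 Ω
  L: Z = jωL = j·4.756e+04·0.02 = 0 + j951.3 Ω
Step 3 — Series combination: Z_total = R + L = 50 + j951.3 Ω = 952.6∠87.0° Ω.
Step 4 — Power factor: PF = cos(φ) = Re(Z)/|Z| = 50/952.6 = 0.05249.
Step 5 — Type: Im(Z) = 951.3 ⇒ lagging (phase φ = 87.0°).

PF = 0.05249 (lagging, φ = 87.0°)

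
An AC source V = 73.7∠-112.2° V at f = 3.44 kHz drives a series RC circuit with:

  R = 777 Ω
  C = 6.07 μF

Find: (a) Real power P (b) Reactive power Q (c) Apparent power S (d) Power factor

Step 1 — Angular frequency: ω = 2π·f = 2π·3440 = 2.161e+04 rad/s.
Step 2 — Component impedances:
  R: Z = R = 777 Ω
  C: Z = 1/(jωC) = -j/(ω·C) = 0 - j7.622 Ω
Step 3 — Series combination: Z_total = R + C = 777 - j7.622 Ω = 777∠-0.6° Ω.
Step 4 — Source phasor: V = 73.7∠-112.2° V = -27.85 - j68.24 V.
Step 5 — Current: I = V / Z = -0.03497 - j0.08816 A = 0.09485∠-111.6° A.
Step 6 — Complex power: S = V·I* = 6.99 - j0.06857 VA.
Step 7 — Real power: P = Re(S) = 6.99 W.
Step 8 — Reactive power: Q = Im(S) = -0.06857 VAR.
Step 9 — Apparent power: |S| = 6.99 VA.
Step 10 — Power factor: PF = P/|S| = 1 (leading).

(a) P = 6.99 W  (b) Q = -0.06857 VAR  (c) S = 6.99 VA  (d) PF = 1 (leading)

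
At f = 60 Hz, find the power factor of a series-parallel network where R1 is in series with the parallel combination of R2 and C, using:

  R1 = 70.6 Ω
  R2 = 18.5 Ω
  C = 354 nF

Step 1 — Angular frequency: ω = 2π·f = 2π·60 = 377 rad/s.
Step 2 — Component impedances:
  R1: Z = R = 70.6 Ω
  R2: Z = R = 18.5 Ω
  C: Z = 1/(jωC) = -j/(ω·C) = 0 - j7493 Ω
Step 3 — Parallel branch: R2 || C = 1/(1/R2 + 1/C) = 18.5 - j0.04567 Ω.
Step 4 — Series with R1: Z_total = R1 + (R2 || C) = 89.1 - j0.04567 Ω = 89.1∠-0.0° Ω.
Step 5 — Power factor: PF = cos(φ) = Re(Z)/|Z| = 89.1/89.1 = 1.
Step 6 — Type: Im(Z) = -0.04567 ⇒ leading (phase φ = -0.0°).

PF = 1 (leading, φ = -0.0°)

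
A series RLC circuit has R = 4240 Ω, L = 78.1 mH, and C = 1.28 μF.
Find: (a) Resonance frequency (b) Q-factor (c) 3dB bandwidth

Step 1 — Resonance condition Im(Z)=0 gives ω₀ = 1/√(LC).
Step 2 — ω₀ = 1/√(0.0781·1.28e-06) = 3163 rad/s.
Step 3 — f₀ = ω₀/(2π) = 503.4 Hz.
Step 4 — Series Q: Q = ω₀L/R = 3163·0.0781/4240 = 0.05826.
Step 5 — 3dB bandwidth: Δω = ω₀/Q = 5.429e+04 rad/s; BW = Δω/(2π) = 8640 Hz.

(a) f₀ = 503.4 Hz  (b) Q = 0.05826  (c) BW = 8640 Hz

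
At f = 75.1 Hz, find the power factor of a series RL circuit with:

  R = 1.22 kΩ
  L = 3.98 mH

Step 1 — Angular frequency: ω = 2π·f = 2π·75.1 = 471.9 rad/s.
Step 2 — Component impedances:
  R: Z = R = 1220 Ω
  L: Z = jωL = j·471.9·0.00398 = 0 + j1.878 Ω
Step 3 — Series combination: Z_total = R + L = 1220 + j1.878 Ω = 1220∠0.1° Ω.
Step 4 — Power factor: PF = cos(φ) = Re(Z)/|Z| = 1220/1220 = 1.
Step 5 — Type: Im(Z) = 1.878 ⇒ lagging (phase φ = 0.1°).

PF = 1 (lagging, φ = 0.1°)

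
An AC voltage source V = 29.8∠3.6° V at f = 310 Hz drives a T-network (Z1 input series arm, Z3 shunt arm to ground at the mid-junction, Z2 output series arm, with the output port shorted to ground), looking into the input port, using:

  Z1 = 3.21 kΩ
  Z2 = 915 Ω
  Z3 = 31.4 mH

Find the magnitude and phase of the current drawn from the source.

Step 1 — Angular frequency: ω = 2π·f = 2π·310 = 1948 rad/s.
Step 2 — Component impedances:
  Z1: Z = R = 3210 Ω
  Z2: Z = R = 915 Ω
  Z3: Z = jωL = j·1948·0.0314 = 0 + j61.16 Ω
Step 3 — With the output port shorted to ground, the output series arm Z2 runs from the junction to ground; the shunt arm Z3 also runs from the junction to ground. They appear in parallel: Z3 || Z2 = 4.07 + j60.89 Ω.
Step 4 — Series with input arm Z1: Z_in = Z1 + (Z3 || Z2) = 3214 + j60.89 Ω = 3215∠1.1° Ω.
Step 5 — Source phasor: V = 29.8∠3.6° V = 29.74 + j1.871 V.
Step 6 — Ohm's law: I = V / Z_total = (29.74 + j1.871) / (3214 + j60.89) = 0.009261 + j0.0004067 A.
Step 7 — Convert to polar: |I| = 0.00927 A, ∠I = 2.5°.

I = 0.00927∠2.5° A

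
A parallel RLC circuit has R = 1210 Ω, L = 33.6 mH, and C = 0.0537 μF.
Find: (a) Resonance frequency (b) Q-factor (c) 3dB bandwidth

Step 1 — Resonance: ω₀ = 1/√(LC) = 1/√(0.0336·5.37e-08) = 2.354e+04 rad/s.
Step 2 — f₀ = ω₀/(2π) = 3747 Hz.
Step 3 — Parallel Q: Q = R/(ω₀L) = 1210/(2.354e+04·0.0336) = 1.53.
Step 4 — Bandwidth: Δω = ω₀/Q = 1.539e+04 rad/s; BW = Δω/(2π) = 2449 Hz.

(a) f₀ = 3747 Hz  (b) Q = 1.53  (c) BW = 2449 Hz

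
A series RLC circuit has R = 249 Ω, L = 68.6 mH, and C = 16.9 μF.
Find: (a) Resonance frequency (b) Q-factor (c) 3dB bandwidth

Step 1 — Resonance condition Im(Z)=0 gives ω₀ = 1/√(LC).
Step 2 — ω₀ = 1/√(0.0686·1.69e-05) = 928.7 rad/s.
Step 3 — f₀ = ω₀/(2π) = 147.8 Hz.
Step 4 — Series Q: Q = ω₀L/R = 928.7·0.0686/249 = 0.2559.
Step 5 — 3dB bandwidth: Δω = ω₀/Q = 3630 rad/s; BW = Δω/(2π) = 577.7 Hz.

(a) f₀ = 147.8 Hz  (b) Q = 0.2559  (c) BW = 577.7 Hz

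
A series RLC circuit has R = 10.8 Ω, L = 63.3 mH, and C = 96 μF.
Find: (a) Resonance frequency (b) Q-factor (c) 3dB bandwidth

Step 1 — Resonance condition Im(Z)=0 gives ω₀ = 1/√(LC).
Step 2 — ω₀ = 1/√(0.0633·9.6e-05) = 405.7 rad/s.
Step 3 — f₀ = ω₀/(2π) = 64.56 Hz.
Step 4 — Series Q: Q = ω₀L/R = 405.7·0.0633/10.8 = 2.378.
Step 5 — 3dB bandwidth: Δω = ω₀/Q = 170.6 rad/s; BW = Δω/(2π) = 27.15 Hz.

(a) f₀ = 64.56 Hz  (b) Q = 2.378  (c) BW = 27.15 Hz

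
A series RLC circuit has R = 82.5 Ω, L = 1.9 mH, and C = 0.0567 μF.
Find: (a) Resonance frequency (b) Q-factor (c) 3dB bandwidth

Step 1 — Resonance condition Im(Z)=0 gives ω₀ = 1/√(LC).
Step 2 — ω₀ = 1/√(0.0019·5.67e-08) = 9.635e+04 rad/s.
Step 3 — f₀ = ω₀/(2π) = 1.533e+04 Hz.
Step 4 — Series Q: Q = ω₀L/R = 9.635e+04·0.0019/82.5 = 2.219.
Step 5 — 3dB bandwidth: Δω = ω₀/Q = 4.342e+04 rad/s; BW = Δω/(2π) = 6911 Hz.

(a) f₀ = 1.533e+04 Hz  (b) Q = 2.219  (c) BW = 6911 Hz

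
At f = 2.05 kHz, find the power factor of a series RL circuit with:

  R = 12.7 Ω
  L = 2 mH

Step 1 — Angular frequency: ω = 2π·f = 2π·2050 = 1.288e+04 rad/s.
Step 2 — Component impedances:
  R: Z = R = 12.7 Ω
  L: Z = jωL = j·1.288e+04·0.002 = 0 + j25.76 Ω
Step 3 — Series combination: Z_total = R + L = 12.7 + j25.76 Ω = 28.72∠63.8° Ω.
Step 4 — Power factor: PF = cos(φ) = Re(Z)/|Z| = 12.7/28.72 = 0.4422.
Step 5 — Type: Im(Z) = 25.76 ⇒ lagging (phase φ = 63.8°).

PF = 0.4422 (lagging, φ = 63.8°)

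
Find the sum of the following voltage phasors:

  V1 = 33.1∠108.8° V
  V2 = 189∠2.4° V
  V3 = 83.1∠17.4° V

Step 1 — Convert each phasor to rectangular form:
  V1 = 33.1·(cos(108.8°) + j·sin(108.8°)) = -10.67 + j31.33 V
  V2 = 189·(cos(2.4°) + j·sin(2.4°)) = 188.8 + j7.914 V
  V3 = 83.1·(cos(17.4°) + j·sin(17.4°)) = 79.3 + j24.85 V
Step 2 — Sum components: V_total = 257.5 + j64.1 V.
Step 3 — Convert to polar: |V_total| = 265.3 V, ∠V_total = 14.0°.

V_total = 265.3∠14.0° V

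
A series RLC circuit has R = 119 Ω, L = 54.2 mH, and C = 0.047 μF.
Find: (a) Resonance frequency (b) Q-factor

Step 1 — Resonance condition Im(Z)=0 gives ω₀ = 1/√(LC).
Step 2 — ω₀ = 1/√(0.0542·4.7e-08) = 1.981e+04 rad/s.
Step 3 — f₀ = ω₀/(2π) = 3153 Hz.
Step 4 — Series Q: Q = ω₀L/R = 1.981e+04·0.0542/119 = 9.024.

(a) f₀ = 3153 Hz  (b) Q = 9.024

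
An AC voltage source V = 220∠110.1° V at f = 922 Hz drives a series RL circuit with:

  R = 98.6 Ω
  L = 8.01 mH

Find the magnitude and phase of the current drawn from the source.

Step 1 — Angular frequency: ω = 2π·f = 2π·922 = 5793 rad/s.
Step 2 — Component impedances:
  R: Z = R = 98.6 Ω
  L: Z = jωL = j·5793·0.00801 = 0 + j46.4 Ω
Step 3 — Series combination: Z_total = R + L = 98.6 + j46.4 Ω = 109∠25.2° Ω.
Step 4 — Source phasor: V = 220∠110.1° V = -75.61 + j206.6 V.
Step 5 — Ohm's law: I = V / Z_total = (-75.61 + j206.6) / (98.6 + j46.4) = 0.1795 + j2.011 A.
Step 6 — Convert to polar: |I| = 2.019 A, ∠I = 84.9°.

I = 2.019∠84.9° A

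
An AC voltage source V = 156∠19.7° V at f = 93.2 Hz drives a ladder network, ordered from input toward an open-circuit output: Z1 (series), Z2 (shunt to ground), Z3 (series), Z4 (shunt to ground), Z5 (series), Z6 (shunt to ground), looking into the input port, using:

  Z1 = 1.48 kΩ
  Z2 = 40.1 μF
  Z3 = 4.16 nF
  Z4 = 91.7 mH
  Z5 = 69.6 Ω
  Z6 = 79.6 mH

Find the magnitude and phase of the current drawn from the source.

Step 1 — Angular frequency: ω = 2π·f = 2π·93.2 = 585.6 rad/s.
Step 2 — Component impedances:
  Z1: Z = R = 1480 Ω
  Z2: Z = 1/(jωC) = -j/(ω·C) = 0 - j42.59 Ω
  Z3: Z = 1/(jωC) = -j/(ω·C) = 0 - j4.105e+05 Ω
  Z4: Z = jωL = j·585.6·0.0917 = 0 + j53.7 Ω
  Z5: Z = R = 69.6 Ω
  Z6: Z = jωL = j·585.6·0.0796 = 0 + j46.61 Ω
Step 3 — Ladder network (open output): work backward from the far end, alternating series and parallel combinations. Z_in = 1480 - j42.58 Ω = 1481∠-1.6° Ω.
Step 4 — Source phasor: V = 156∠19.7° V = 146.9 + j52.59 V.
Step 5 — Ohm's law: I = V / Z_total = (146.9 + j52.59) / (1480 - j42.58) = 0.09813 + j0.03836 A.
Step 6 — Convert to polar: |I| = 0.1054 A, ∠I = 21.3°.

I = 0.1054∠21.3° A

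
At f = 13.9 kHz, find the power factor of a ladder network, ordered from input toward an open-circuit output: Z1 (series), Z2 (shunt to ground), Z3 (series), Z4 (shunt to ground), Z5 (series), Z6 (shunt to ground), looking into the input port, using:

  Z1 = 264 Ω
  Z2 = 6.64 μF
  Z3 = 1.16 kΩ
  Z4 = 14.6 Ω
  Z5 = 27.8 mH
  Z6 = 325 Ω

Step 1 — Angular frequency: ω = 2π·f = 2π·1.39e+04 = 8.734e+04 rad/s.
Step 2 — Component impedances:
  Z1: Z = R = 264 Ω
  Z2: Z = 1/(jωC) = -j/(ω·C) = 0 - j1.724 Ω
  Z3: Z = R = 1160 Ω
  Z4: Z = R = 14.6 Ω
  Z5: Z = jωL = j·8.734e+04·0.0278 = 0 + j2428 Ω
  Z6: Z = R = 325 Ω
Step 3 — Ladder network (open output): work backward from the far end, alternating series and parallel combinations. Z_in = 264 - j1.724 Ω = 264∠-0.4° Ω.
Step 4 — Power factor: PF = cos(φ) = Re(Z)/|Z| = 264/264 = 1.
Step 5 — Type: Im(Z) = -1.724 ⇒ leading (phase φ = -0.4°).

PF = 1 (leading, φ = -0.4°)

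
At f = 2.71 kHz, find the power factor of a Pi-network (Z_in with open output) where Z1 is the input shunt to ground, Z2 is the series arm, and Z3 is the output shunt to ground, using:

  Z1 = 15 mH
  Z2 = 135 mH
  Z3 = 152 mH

Step 1 — Angular frequency: ω = 2π·f = 2π·2710 = 1.703e+04 rad/s.
Step 2 — Component impedances:
  Z1: Z = jωL = j·1.703e+04·0.015 = 0 + j255.4 Ω
  Z2: Z = jωL = j·1.703e+04·0.135 = 0 + j2299 Ω
  Z3: Z = jωL = j·1.703e+04·0.152 = 0 + j2588 Ω
Step 3 — With open output, the series arm Z2 and the output shunt Z3 appear in series to ground: Z2 + Z3 = 0 + j4887 Ω.
Step 4 — Parallel with input shunt Z1: Z_in = Z1 || (Z2 + Z3) = 0 + j242.7 Ω = 242.7∠90.0° Ω.
Step 5 — Power factor: PF = cos(φ) = Re(Z)/|Z| = -0/242.7 = -0.
Step 6 — Type: Im(Z) = 242.7 ⇒ lagging (phase φ = 90.0°).

PF = -0 (lagging, φ = 90.0°)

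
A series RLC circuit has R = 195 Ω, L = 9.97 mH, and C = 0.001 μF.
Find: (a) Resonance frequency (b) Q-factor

Step 1 — Resonance condition Im(Z)=0 gives ω₀ = 1/√(LC).
Step 2 — ω₀ = 1/√(0.00997·1e-09) = 3.167e+05 rad/s.
Step 3 — f₀ = ω₀/(2π) = 5.04e+04 Hz.
Step 4 — Series Q: Q = ω₀L/R = 3.167e+05·0.00997/195 = 16.19.

(a) f₀ = 5.04e+04 Hz  (b) Q = 16.19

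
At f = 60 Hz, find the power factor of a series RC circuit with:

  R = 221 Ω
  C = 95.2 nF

Step 1 — Angular frequency: ω = 2π·f = 2π·60 = 377 rad/s.
Step 2 — Component impedances:
  R: Z = R = 221 Ω
  C: Z = 1/(jωC) = -j/(ω·C) = 0 - j2.786e+04 Ω
Step 3 — Series combination: Z_total = R + C = 221 - j2.786e+04 Ω = 2.786e+04∠-89.5° Ω.
Step 4 — Power factor: PF = cos(φ) = Re(Z)/|Z| = 221/27864 = 0.007931.
Step 5 — Type: Im(Z) = -2.786e+04 ⇒ leading (phase φ = -89.5°).

PF = 0.007931 (leading, φ = -89.5°)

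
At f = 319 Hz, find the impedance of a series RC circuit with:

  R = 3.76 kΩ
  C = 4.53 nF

Step 1 — Angular frequency: ω = 2π·f = 2π·319 = 2004 rad/s.
Step 2 — Component impedances:
  R: Z = R = 3760 Ω
  C: Z = 1/(jωC) = -j/(ω·C) = 0 - j1.101e+05 Ω
Step 3 — Series combination: Z_total = R + C = 3760 - j1.101e+05 Ω = 1.102e+05∠-88.0° Ω.

Z = 3760 - j1.101e+05 Ω = 1.102e+05∠-88.0° Ω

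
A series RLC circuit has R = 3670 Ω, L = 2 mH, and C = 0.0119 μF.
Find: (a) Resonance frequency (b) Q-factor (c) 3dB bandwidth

Step 1 — Resonance: ω₀ = 1/√(LC) = 1/√(0.002·1.19e-08) = 2.05e+05 rad/s.
Step 2 — f₀ = ω₀/(2π) = 3.262e+04 Hz.
Step 3 — Series Q: Q = ω₀L/R = 2.05e+05·0.002/3670 = 0.1117.
Step 4 — Bandwidth: Δω = ω₀/Q = 1.835e+06 rad/s; BW = Δω/(2π) = 2.92e+05 Hz.

(a) f₀ = 3.262e+04 Hz  (b) Q = 0.1117  (c) BW = 2.92e+05 Hz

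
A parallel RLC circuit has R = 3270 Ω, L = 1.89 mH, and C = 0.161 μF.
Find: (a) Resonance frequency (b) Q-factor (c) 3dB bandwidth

Step 1 — Resonance: ω₀ = 1/√(LC) = 1/√(0.00189·1.61e-07) = 5.733e+04 rad/s.
Step 2 — f₀ = ω₀/(2π) = 9124 Hz.
Step 3 — Parallel Q: Q = R/(ω₀L) = 3270/(5.733e+04·0.00189) = 30.18.
Step 4 — Bandwidth: Δω = ω₀/Q = 1899 rad/s; BW = Δω/(2π) = 302.3 Hz.

(a) f₀ = 9124 Hz  (b) Q = 30.18  (c) BW = 302.3 Hz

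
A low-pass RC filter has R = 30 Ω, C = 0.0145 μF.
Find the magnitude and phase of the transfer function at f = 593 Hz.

Step 1 — Angular frequency: ω = 2π·593 = 3726 rad/s.
Step 2 — Transfer function: H(jω) = 1/(1 + jωRC).
Step 3 — Denominator: 1 + jωRC = 1 + j·3726·30·1.45e-08 = 1 + j0.001621.
Step 4 — H = 1 - j0.001621.
Step 5 — Magnitude: |H| = 1 (-0.0 dB); phase: φ = -0.1°.

|H| = 1 (-0.0 dB), φ = -0.1°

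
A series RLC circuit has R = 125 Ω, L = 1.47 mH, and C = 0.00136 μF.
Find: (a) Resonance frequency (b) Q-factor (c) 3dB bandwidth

Step 1 — Resonance: ω₀ = 1/√(LC) = 1/√(0.00147·1.36e-09) = 7.072e+05 rad/s.
Step 2 — f₀ = ω₀/(2π) = 1.126e+05 Hz.
Step 3 — Series Q: Q = ω₀L/R = 7.072e+05·0.00147/125 = 8.317.
Step 4 — Bandwidth: Δω = ω₀/Q = 8.503e+04 rad/s; BW = Δω/(2π) = 1.353e+04 Hz.

(a) f₀ = 1.126e+05 Hz  (b) Q = 8.317  (c) BW = 1.353e+04 Hz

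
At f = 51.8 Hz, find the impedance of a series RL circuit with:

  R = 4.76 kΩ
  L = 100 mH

Step 1 — Angular frequency: ω = 2π·f = 2π·51.8 = 325.5 rad/s.
Step 2 — Component impedances:
  R: Z = R = 4760 Ω
  L: Z = jωL = j·325.5·0.1 = 0 + j32.55 Ω
Step 3 — Series combination: Z_total = R + L = 4760 + j32.55 Ω = 4760∠0.4° Ω.

Z = 4760 + j32.55 Ω = 4760∠0.4° Ω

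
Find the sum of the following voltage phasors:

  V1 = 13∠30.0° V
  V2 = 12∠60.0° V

Step 1 — Convert each phasor to rectangular form:
  V1 = 13·(cos(30.0°) + j·sin(30.0°)) = 11.26 + j6.5 V
  V2 = 12·(cos(60.0°) + j·sin(60.0°)) = 6 + j10.39 V
Step 2 — Sum components: V_total = 17.26 + j16.89 V.
Step 3 — Convert to polar: |V_total| = 24.15 V, ∠V_total = 44.4°.

V_total = 24.15∠44.4° V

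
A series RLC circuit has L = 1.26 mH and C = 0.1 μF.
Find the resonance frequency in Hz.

Step 1 — Resonance condition Im(Z)=0 gives ω₀ = 1/√(LC).
Step 2 — ω₀ = 1/√(0.00126·1e-07) = 8.909e+04 rad/s.
Step 3 — f₀ = ω₀/(2π) = 1.418e+04 Hz.

f₀ = 1.418e+04 Hz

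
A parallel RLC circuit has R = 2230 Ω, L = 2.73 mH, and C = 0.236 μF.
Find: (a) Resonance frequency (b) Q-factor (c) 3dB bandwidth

Step 1 — Resonance: ω₀ = 1/√(LC) = 1/√(0.00273·2.36e-07) = 3.94e+04 rad/s.
Step 2 — f₀ = ω₀/(2π) = 6270 Hz.
Step 3 — Parallel Q: Q = R/(ω₀L) = 2230/(3.94e+04·0.00273) = 20.73.
Step 4 — Bandwidth: Δω = ω₀/Q = 1900 rad/s; BW = Δω/(2π) = 302.4 Hz.

(a) f₀ = 6270 Hz  (b) Q = 20.73  (c) BW = 302.4 Hz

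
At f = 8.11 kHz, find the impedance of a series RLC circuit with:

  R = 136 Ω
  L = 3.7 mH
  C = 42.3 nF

Step 1 — Angular frequency: ω = 2π·f = 2π·8110 = 5.096e+04 rad/s.
Step 2 — Component impedances:
  R: Z = R = 136 Ω
  L: Z = jωL = j·5.096e+04·0.0037 = 0 + j188.5 Ω
  C: Z = 1/(jωC) = -j/(ω·C) = 0 - j463.9 Ω
Step 3 — Series combination: Z_total = R + L + C = 136 - j275.4 Ω = 307.1∠-63.7° Ω.

Z = 136 - j275.4 Ω = 307.1∠-63.7° Ω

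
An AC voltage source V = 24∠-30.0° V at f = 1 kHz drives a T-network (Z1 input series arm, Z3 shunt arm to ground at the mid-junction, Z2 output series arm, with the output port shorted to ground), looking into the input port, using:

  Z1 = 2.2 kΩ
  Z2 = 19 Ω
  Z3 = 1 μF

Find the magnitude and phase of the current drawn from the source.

Step 1 — Angular frequency: ω = 2π·f = 2π·1000 = 6283 rad/s.
Step 2 — Component impedances:
  Z1: Z = R = 2200 Ω
  Z2: Z = R = 19 Ω
  Z3: Z = 1/(jωC) = -j/(ω·C) = 0 - j159.2 Ω
Step 3 — With the output port shorted to ground, the output series arm Z2 runs from the junction to ground; the shunt arm Z3 also runs from the junction to ground. They appear in parallel: Z3 || Z2 = 18.73 - j2.236 Ω.
Step 4 — Series with input arm Z1: Z_in = Z1 + (Z3 || Z2) = 2219 - j2.236 Ω = 2219∠-0.1° Ω.
Step 5 — Source phasor: V = 24∠-30.0° V = 20.78 - j12 V.
Step 6 — Ohm's law: I = V / Z_total = (20.78 - j12) / (2219 - j2.236) = 0.009373 - j0.005399 A.
Step 7 — Convert to polar: |I| = 0.01082 A, ∠I = -29.9°.

I = 0.01082∠-29.9° A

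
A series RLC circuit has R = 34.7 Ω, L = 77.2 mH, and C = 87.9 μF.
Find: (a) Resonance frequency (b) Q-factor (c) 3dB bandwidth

Step 1 — Resonance: ω₀ = 1/√(LC) = 1/√(0.0772·8.79e-05) = 383.9 rad/s.
Step 2 — f₀ = ω₀/(2π) = 61.1 Hz.
Step 3 — Series Q: Q = ω₀L/R = 383.9·0.0772/34.7 = 0.8541.
Step 4 — Bandwidth: Δω = ω₀/Q = 449.5 rad/s; BW = Δω/(2π) = 71.54 Hz.

(a) f₀ = 61.1 Hz  (b) Q = 0.8541  (c) BW = 71.54 Hz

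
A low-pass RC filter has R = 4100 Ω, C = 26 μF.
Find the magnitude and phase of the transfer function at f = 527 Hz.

Step 1 — Angular frequency: ω = 2π·527 = 3311 rad/s.
Step 2 — Transfer function: H(jω) = 1/(1 + jωRC).
Step 3 — Denominator: 1 + jωRC = 1 + j·3311·4100·2.6e-05 = 1 + j353.
Step 4 — H = 8.026e-06 - j0.002833.
Step 5 — Magnitude: |H| = 0.002833 (-51.0 dB); phase: φ = -89.8°.

|H| = 0.002833 (-51.0 dB), φ = -89.8°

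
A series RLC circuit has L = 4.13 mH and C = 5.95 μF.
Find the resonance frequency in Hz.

Step 1 — Resonance condition Im(Z)=0 gives ω₀ = 1/√(LC).
Step 2 — ω₀ = 1/√(0.00413·5.95e-06) = 6379 rad/s.
Step 3 — f₀ = ω₀/(2π) = 1015 Hz.

f₀ = 1015 Hz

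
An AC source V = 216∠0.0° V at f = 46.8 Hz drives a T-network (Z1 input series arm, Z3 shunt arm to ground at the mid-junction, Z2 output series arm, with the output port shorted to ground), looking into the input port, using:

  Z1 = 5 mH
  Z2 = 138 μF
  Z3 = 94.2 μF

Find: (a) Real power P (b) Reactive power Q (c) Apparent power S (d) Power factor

Step 1 — Angular frequency: ω = 2π·f = 2π·46.8 = 294.1 rad/s.
Step 2 — Component impedances:
  Z1: Z = jωL = j·294.1·0.005 = 0 + j1.47 Ω
  Z2: Z = 1/(jωC) = -j/(ω·C) = 0 - j24.64 Ω
  Z3: Z = 1/(jωC) = -j/(ω·C) = 0 - j36.1 Ω
Step 3 — With the output port shorted to ground, the output series arm Z2 runs from the junction to ground; the shunt arm Z3 also runs from the junction to ground. They appear in parallel: Z3 || Z2 = 0 - j14.65 Ω.
Step 4 — Series with input arm Z1: Z_in = Z1 + (Z3 || Z2) = 0 - j13.18 Ω = 13.18∠-90.0° Ω.
Step 5 — Source phasor: V = 216∠0.0° V = 216 V.
Step 6 — Current: I = V / Z = 0 + j16.39 A = 16.39∠90.0° A.
Step 7 — Complex power: S = V·I* = 0 - j3541 VA.
Step 8 — Real power: P = Re(S) = 0 W.
Step 9 — Reactive power: Q = Im(S) = -3541 VAR.
Step 10 — Apparent power: |S| = 3541 VA.
Step 11 — Power factor: PF = P/|S| = 0 (leading).

(a) P = 0 W  (b) Q = -3541 VAR  (c) S = 3541 VA  (d) PF = 0 (leading)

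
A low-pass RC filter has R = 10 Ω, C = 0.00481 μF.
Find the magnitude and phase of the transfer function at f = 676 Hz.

Step 1 — Angular frequency: ω = 2π·676 = 4247 rad/s.
Step 2 — Transfer function: H(jω) = 1/(1 + jωRC).
Step 3 — Denominator: 1 + jωRC = 1 + j·4247·10·4.81e-09 = 1 + j0.0002043.
Step 4 — H = 1 - j0.0002043.
Step 5 — Magnitude: |H| = 1 (-0.0 dB); phase: φ = -0.0°.

|H| = 1 (-0.0 dB), φ = -0.0°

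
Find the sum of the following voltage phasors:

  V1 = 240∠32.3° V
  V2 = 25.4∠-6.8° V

Step 1 — Convert each phasor to rectangular form:
  V1 = 240·(cos(32.3°) + j·sin(32.3°)) = 202.9 + j128.2 V
  V2 = 25.4·(cos(-6.8°) + j·sin(-6.8°)) = 25.22 - j3.007 V
Step 2 — Sum components: V_total = 228.1 + j125.2 V.
Step 3 — Convert to polar: |V_total| = 260.2 V, ∠V_total = 28.8°.

V_total = 260.2∠28.8° V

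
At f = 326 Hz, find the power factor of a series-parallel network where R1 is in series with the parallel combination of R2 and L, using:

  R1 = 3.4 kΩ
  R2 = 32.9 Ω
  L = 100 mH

Step 1 — Angular frequency: ω = 2π·f = 2π·326 = 2048 rad/s.
Step 2 — Component impedances:
  R1: Z = R = 3400 Ω
  R2: Z = R = 32.9 Ω
  L: Z = jωL = j·2048·0.1 = 0 + j204.8 Ω
Step 3 — Parallel branch: R2 || L = 1/(1/R2 + 1/L) = 32.07 + j5.151 Ω.
Step 4 — Series with R1: Z_total = R1 + (R2 || L) = 3432 + j5.151 Ω = 3432∠0.1° Ω.
Step 5 — Power factor: PF = cos(φ) = Re(Z)/|Z| = 3432/3432 = 1.
Step 6 — Type: Im(Z) = 5.151 ⇒ lagging (phase φ = 0.1°).

PF = 1 (lagging, φ = 0.1°)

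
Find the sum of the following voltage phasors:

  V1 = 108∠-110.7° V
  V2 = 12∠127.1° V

Step 1 — Convert each phasor to rectangular form:
  V1 = 108·(cos(-110.7°) + j·sin(-110.7°)) = -38.18 - j101 V
  V2 = 12·(cos(127.1°) + j·sin(127.1°)) = -7.238 + j9.571 V
Step 2 — Sum components: V_total = -45.41 - j91.46 V.
Step 3 — Convert to polar: |V_total| = 102.1 V, ∠V_total = -116.4°.

V_total = 102.1∠-116.4° V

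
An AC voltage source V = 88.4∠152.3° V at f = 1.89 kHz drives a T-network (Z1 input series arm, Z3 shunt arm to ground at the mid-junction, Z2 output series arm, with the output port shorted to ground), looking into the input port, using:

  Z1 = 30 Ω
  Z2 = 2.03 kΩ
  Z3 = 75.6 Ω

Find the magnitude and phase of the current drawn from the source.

Step 1 — Angular frequency: ω = 2π·f = 2π·1890 = 1.188e+04 rad/s.
Step 2 — Component impedances:
  Z1: Z = R = 30 Ω
  Z2: Z = R = 2030 Ω
  Z3: Z = R = 75.6 Ω
Step 3 — With the output port shorted to ground, the output series arm Z2 runs from the junction to ground; the shunt arm Z3 also runs from the junction to ground. They appear in parallel: Z3 || Z2 = 72.89 Ω.
Step 4 — Series with input arm Z1: Z_in = Z1 + (Z3 || Z2) = 102.9 Ω = 102.9∠0.0° Ω.
Step 5 — Source phasor: V = 88.4∠152.3° V = -78.27 + j41.09 V.
Step 6 — Ohm's law: I = V / Z_total = (-78.27 + j41.09) / (102.9) = -0.7607 + j0.3994 A.
Step 7 — Convert to polar: |I| = 0.8592 A, ∠I = 152.3°.

I = 0.8592∠152.3° A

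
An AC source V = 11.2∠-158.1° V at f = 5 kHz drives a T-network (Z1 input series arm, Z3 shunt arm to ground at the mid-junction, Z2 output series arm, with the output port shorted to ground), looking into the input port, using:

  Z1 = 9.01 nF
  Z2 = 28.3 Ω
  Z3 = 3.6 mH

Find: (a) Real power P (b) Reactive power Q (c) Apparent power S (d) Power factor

Step 1 — Angular frequency: ω = 2π·f = 2π·5000 = 3.142e+04 rad/s.
Step 2 — Component impedances:
  Z1: Z = 1/(jωC) = -j/(ω·C) = 0 - j3533 Ω
  Z2: Z = R = 28.3 Ω
  Z3: Z = jωL = j·3.142e+04·0.0036 = 0 + j113.1 Ω
Step 3 — With the output port shorted to ground, the output series arm Z2 runs from the junction to ground; the shunt arm Z3 also runs from the junction to ground. They appear in parallel: Z3 || Z2 = 26.63 + j6.664 Ω.
Step 4 — Series with input arm Z1: Z_in = Z1 + (Z3 || Z2) = 26.63 - j3526 Ω = 3526∠-89.6° Ω.
Step 5 — Source phasor: V = 11.2∠-158.1° V = -10.39 - j4.177 V.
Step 6 — Current: I = V / Z = 0.001162 - j0.002956 A = 0.003176∠-68.5° A.
Step 7 — Complex power: S = V·I* = 0.0002687 - j0.03557 VA.
Step 8 — Real power: P = Re(S) = 0.0002687 W.
Step 9 — Reactive power: Q = Im(S) = -0.03557 VAR.
Step 10 — Apparent power: |S| = 0.03557 VA.
Step 11 — Power factor: PF = P/|S| = 0.007553 (leading).

(a) P = 0.0002687 W  (b) Q = -0.03557 VAR  (c) S = 0.03557 VA  (d) PF = 0.007553 (leading)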